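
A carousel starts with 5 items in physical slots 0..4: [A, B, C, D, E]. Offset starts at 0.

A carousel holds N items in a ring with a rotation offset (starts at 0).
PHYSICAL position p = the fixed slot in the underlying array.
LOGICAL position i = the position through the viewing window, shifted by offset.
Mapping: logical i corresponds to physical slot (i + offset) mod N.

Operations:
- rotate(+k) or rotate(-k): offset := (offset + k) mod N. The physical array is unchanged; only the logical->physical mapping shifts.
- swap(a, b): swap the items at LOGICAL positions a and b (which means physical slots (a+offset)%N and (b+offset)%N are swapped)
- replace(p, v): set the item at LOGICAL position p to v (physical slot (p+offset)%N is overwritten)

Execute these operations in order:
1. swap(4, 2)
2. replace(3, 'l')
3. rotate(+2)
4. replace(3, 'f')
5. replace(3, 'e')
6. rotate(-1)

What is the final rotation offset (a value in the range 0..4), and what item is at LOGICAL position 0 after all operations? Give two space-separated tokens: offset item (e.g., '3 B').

Answer: 1 B

Derivation:
After op 1 (swap(4, 2)): offset=0, physical=[A,B,E,D,C], logical=[A,B,E,D,C]
After op 2 (replace(3, 'l')): offset=0, physical=[A,B,E,l,C], logical=[A,B,E,l,C]
After op 3 (rotate(+2)): offset=2, physical=[A,B,E,l,C], logical=[E,l,C,A,B]
After op 4 (replace(3, 'f')): offset=2, physical=[f,B,E,l,C], logical=[E,l,C,f,B]
After op 5 (replace(3, 'e')): offset=2, physical=[e,B,E,l,C], logical=[E,l,C,e,B]
After op 6 (rotate(-1)): offset=1, physical=[e,B,E,l,C], logical=[B,E,l,C,e]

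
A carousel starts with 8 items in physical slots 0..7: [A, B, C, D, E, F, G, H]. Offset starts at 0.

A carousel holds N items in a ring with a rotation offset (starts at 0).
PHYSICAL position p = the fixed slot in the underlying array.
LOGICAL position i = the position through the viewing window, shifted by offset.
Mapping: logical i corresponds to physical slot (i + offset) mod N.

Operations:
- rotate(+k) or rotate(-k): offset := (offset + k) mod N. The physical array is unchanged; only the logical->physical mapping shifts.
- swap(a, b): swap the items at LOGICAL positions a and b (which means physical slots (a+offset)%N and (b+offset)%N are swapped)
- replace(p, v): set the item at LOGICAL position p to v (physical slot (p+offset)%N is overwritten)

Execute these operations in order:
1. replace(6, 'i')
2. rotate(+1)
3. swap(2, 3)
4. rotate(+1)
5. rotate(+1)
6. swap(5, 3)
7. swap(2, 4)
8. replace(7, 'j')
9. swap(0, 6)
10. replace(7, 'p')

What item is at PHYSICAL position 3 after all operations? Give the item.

Answer: B

Derivation:
After op 1 (replace(6, 'i')): offset=0, physical=[A,B,C,D,E,F,i,H], logical=[A,B,C,D,E,F,i,H]
After op 2 (rotate(+1)): offset=1, physical=[A,B,C,D,E,F,i,H], logical=[B,C,D,E,F,i,H,A]
After op 3 (swap(2, 3)): offset=1, physical=[A,B,C,E,D,F,i,H], logical=[B,C,E,D,F,i,H,A]
After op 4 (rotate(+1)): offset=2, physical=[A,B,C,E,D,F,i,H], logical=[C,E,D,F,i,H,A,B]
After op 5 (rotate(+1)): offset=3, physical=[A,B,C,E,D,F,i,H], logical=[E,D,F,i,H,A,B,C]
After op 6 (swap(5, 3)): offset=3, physical=[i,B,C,E,D,F,A,H], logical=[E,D,F,A,H,i,B,C]
After op 7 (swap(2, 4)): offset=3, physical=[i,B,C,E,D,H,A,F], logical=[E,D,H,A,F,i,B,C]
After op 8 (replace(7, 'j')): offset=3, physical=[i,B,j,E,D,H,A,F], logical=[E,D,H,A,F,i,B,j]
After op 9 (swap(0, 6)): offset=3, physical=[i,E,j,B,D,H,A,F], logical=[B,D,H,A,F,i,E,j]
After op 10 (replace(7, 'p')): offset=3, physical=[i,E,p,B,D,H,A,F], logical=[B,D,H,A,F,i,E,p]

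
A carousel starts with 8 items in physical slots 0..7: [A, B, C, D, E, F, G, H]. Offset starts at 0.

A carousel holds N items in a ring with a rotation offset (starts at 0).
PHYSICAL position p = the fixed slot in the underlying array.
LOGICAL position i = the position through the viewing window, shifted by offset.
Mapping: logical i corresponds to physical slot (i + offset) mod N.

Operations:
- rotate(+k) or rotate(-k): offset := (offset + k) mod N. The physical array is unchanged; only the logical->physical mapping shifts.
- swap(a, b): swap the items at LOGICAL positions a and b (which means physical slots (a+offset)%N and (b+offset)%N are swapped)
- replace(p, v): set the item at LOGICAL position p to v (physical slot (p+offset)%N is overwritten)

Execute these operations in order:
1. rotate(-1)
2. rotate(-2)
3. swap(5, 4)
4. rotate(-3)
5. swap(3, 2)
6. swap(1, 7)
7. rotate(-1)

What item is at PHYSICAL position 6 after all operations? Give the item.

After op 1 (rotate(-1)): offset=7, physical=[A,B,C,D,E,F,G,H], logical=[H,A,B,C,D,E,F,G]
After op 2 (rotate(-2)): offset=5, physical=[A,B,C,D,E,F,G,H], logical=[F,G,H,A,B,C,D,E]
After op 3 (swap(5, 4)): offset=5, physical=[A,C,B,D,E,F,G,H], logical=[F,G,H,A,C,B,D,E]
After op 4 (rotate(-3)): offset=2, physical=[A,C,B,D,E,F,G,H], logical=[B,D,E,F,G,H,A,C]
After op 5 (swap(3, 2)): offset=2, physical=[A,C,B,D,F,E,G,H], logical=[B,D,F,E,G,H,A,C]
After op 6 (swap(1, 7)): offset=2, physical=[A,D,B,C,F,E,G,H], logical=[B,C,F,E,G,H,A,D]
After op 7 (rotate(-1)): offset=1, physical=[A,D,B,C,F,E,G,H], logical=[D,B,C,F,E,G,H,A]

Answer: G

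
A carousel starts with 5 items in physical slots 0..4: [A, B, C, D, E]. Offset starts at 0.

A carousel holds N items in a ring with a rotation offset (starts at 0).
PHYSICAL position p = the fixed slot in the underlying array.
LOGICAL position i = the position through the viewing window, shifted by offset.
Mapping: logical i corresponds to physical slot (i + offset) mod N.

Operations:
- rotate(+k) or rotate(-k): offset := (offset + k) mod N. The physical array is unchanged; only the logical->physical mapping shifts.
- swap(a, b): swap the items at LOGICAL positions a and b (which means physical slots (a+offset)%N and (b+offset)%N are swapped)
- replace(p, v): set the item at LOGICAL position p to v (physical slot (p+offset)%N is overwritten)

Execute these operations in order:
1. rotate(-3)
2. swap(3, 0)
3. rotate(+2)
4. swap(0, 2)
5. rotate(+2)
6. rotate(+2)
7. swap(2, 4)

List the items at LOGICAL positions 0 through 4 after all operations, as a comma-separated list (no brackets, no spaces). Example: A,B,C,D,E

Answer: D,B,A,E,C

Derivation:
After op 1 (rotate(-3)): offset=2, physical=[A,B,C,D,E], logical=[C,D,E,A,B]
After op 2 (swap(3, 0)): offset=2, physical=[C,B,A,D,E], logical=[A,D,E,C,B]
After op 3 (rotate(+2)): offset=4, physical=[C,B,A,D,E], logical=[E,C,B,A,D]
After op 4 (swap(0, 2)): offset=4, physical=[C,E,A,D,B], logical=[B,C,E,A,D]
After op 5 (rotate(+2)): offset=1, physical=[C,E,A,D,B], logical=[E,A,D,B,C]
After op 6 (rotate(+2)): offset=3, physical=[C,E,A,D,B], logical=[D,B,C,E,A]
After op 7 (swap(2, 4)): offset=3, physical=[A,E,C,D,B], logical=[D,B,A,E,C]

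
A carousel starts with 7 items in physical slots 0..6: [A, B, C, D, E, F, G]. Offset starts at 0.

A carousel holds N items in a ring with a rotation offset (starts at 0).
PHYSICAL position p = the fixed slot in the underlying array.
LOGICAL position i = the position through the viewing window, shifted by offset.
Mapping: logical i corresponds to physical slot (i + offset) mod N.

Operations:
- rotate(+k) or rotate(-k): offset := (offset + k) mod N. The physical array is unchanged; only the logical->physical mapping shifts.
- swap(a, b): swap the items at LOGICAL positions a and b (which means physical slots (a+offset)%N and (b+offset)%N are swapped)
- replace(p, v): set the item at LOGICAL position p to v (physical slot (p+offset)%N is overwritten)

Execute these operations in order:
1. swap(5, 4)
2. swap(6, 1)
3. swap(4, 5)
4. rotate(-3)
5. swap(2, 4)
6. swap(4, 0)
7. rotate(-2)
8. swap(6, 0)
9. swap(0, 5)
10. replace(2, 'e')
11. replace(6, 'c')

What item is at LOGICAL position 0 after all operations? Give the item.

Answer: A

Derivation:
After op 1 (swap(5, 4)): offset=0, physical=[A,B,C,D,F,E,G], logical=[A,B,C,D,F,E,G]
After op 2 (swap(6, 1)): offset=0, physical=[A,G,C,D,F,E,B], logical=[A,G,C,D,F,E,B]
After op 3 (swap(4, 5)): offset=0, physical=[A,G,C,D,E,F,B], logical=[A,G,C,D,E,F,B]
After op 4 (rotate(-3)): offset=4, physical=[A,G,C,D,E,F,B], logical=[E,F,B,A,G,C,D]
After op 5 (swap(2, 4)): offset=4, physical=[A,B,C,D,E,F,G], logical=[E,F,G,A,B,C,D]
After op 6 (swap(4, 0)): offset=4, physical=[A,E,C,D,B,F,G], logical=[B,F,G,A,E,C,D]
After op 7 (rotate(-2)): offset=2, physical=[A,E,C,D,B,F,G], logical=[C,D,B,F,G,A,E]
After op 8 (swap(6, 0)): offset=2, physical=[A,C,E,D,B,F,G], logical=[E,D,B,F,G,A,C]
After op 9 (swap(0, 5)): offset=2, physical=[E,C,A,D,B,F,G], logical=[A,D,B,F,G,E,C]
After op 10 (replace(2, 'e')): offset=2, physical=[E,C,A,D,e,F,G], logical=[A,D,e,F,G,E,C]
After op 11 (replace(6, 'c')): offset=2, physical=[E,c,A,D,e,F,G], logical=[A,D,e,F,G,E,c]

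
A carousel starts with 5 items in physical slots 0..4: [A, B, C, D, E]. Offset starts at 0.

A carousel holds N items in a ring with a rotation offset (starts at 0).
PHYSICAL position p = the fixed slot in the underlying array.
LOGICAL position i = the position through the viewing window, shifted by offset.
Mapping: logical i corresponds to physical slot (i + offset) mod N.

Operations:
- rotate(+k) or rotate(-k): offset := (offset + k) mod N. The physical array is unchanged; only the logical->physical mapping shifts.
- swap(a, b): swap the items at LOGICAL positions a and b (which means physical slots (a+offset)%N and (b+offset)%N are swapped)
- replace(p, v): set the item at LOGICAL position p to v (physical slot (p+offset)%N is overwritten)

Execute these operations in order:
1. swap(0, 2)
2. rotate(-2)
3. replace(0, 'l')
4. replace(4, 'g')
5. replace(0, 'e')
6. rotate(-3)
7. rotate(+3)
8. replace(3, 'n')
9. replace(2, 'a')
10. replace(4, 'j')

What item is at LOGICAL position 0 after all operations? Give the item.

Answer: e

Derivation:
After op 1 (swap(0, 2)): offset=0, physical=[C,B,A,D,E], logical=[C,B,A,D,E]
After op 2 (rotate(-2)): offset=3, physical=[C,B,A,D,E], logical=[D,E,C,B,A]
After op 3 (replace(0, 'l')): offset=3, physical=[C,B,A,l,E], logical=[l,E,C,B,A]
After op 4 (replace(4, 'g')): offset=3, physical=[C,B,g,l,E], logical=[l,E,C,B,g]
After op 5 (replace(0, 'e')): offset=3, physical=[C,B,g,e,E], logical=[e,E,C,B,g]
After op 6 (rotate(-3)): offset=0, physical=[C,B,g,e,E], logical=[C,B,g,e,E]
After op 7 (rotate(+3)): offset=3, physical=[C,B,g,e,E], logical=[e,E,C,B,g]
After op 8 (replace(3, 'n')): offset=3, physical=[C,n,g,e,E], logical=[e,E,C,n,g]
After op 9 (replace(2, 'a')): offset=3, physical=[a,n,g,e,E], logical=[e,E,a,n,g]
After op 10 (replace(4, 'j')): offset=3, physical=[a,n,j,e,E], logical=[e,E,a,n,j]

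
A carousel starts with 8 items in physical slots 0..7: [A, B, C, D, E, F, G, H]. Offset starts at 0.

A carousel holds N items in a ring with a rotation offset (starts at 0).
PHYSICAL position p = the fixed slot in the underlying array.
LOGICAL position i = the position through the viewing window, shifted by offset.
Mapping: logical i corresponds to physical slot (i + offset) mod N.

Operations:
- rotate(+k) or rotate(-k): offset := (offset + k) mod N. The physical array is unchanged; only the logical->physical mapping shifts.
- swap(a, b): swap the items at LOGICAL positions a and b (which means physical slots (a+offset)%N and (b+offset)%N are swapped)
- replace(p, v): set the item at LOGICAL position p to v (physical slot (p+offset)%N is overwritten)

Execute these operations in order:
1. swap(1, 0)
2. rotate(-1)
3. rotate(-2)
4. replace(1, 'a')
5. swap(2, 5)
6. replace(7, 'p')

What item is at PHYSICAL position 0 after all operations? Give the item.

Answer: B

Derivation:
After op 1 (swap(1, 0)): offset=0, physical=[B,A,C,D,E,F,G,H], logical=[B,A,C,D,E,F,G,H]
After op 2 (rotate(-1)): offset=7, physical=[B,A,C,D,E,F,G,H], logical=[H,B,A,C,D,E,F,G]
After op 3 (rotate(-2)): offset=5, physical=[B,A,C,D,E,F,G,H], logical=[F,G,H,B,A,C,D,E]
After op 4 (replace(1, 'a')): offset=5, physical=[B,A,C,D,E,F,a,H], logical=[F,a,H,B,A,C,D,E]
After op 5 (swap(2, 5)): offset=5, physical=[B,A,H,D,E,F,a,C], logical=[F,a,C,B,A,H,D,E]
After op 6 (replace(7, 'p')): offset=5, physical=[B,A,H,D,p,F,a,C], logical=[F,a,C,B,A,H,D,p]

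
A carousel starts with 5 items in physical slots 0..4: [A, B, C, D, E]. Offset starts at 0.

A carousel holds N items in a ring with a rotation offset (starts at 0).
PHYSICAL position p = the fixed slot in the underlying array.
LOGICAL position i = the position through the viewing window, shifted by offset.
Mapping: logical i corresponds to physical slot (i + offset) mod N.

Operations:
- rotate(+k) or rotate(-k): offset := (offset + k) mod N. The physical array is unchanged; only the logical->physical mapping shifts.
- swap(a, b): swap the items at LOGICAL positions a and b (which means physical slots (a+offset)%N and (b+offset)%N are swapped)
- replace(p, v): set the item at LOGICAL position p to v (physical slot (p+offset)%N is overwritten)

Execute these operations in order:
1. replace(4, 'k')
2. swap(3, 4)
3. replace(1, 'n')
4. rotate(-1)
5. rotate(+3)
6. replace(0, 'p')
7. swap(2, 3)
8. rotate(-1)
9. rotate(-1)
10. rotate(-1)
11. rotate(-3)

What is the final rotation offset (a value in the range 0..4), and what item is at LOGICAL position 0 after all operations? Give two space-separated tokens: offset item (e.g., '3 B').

After op 1 (replace(4, 'k')): offset=0, physical=[A,B,C,D,k], logical=[A,B,C,D,k]
After op 2 (swap(3, 4)): offset=0, physical=[A,B,C,k,D], logical=[A,B,C,k,D]
After op 3 (replace(1, 'n')): offset=0, physical=[A,n,C,k,D], logical=[A,n,C,k,D]
After op 4 (rotate(-1)): offset=4, physical=[A,n,C,k,D], logical=[D,A,n,C,k]
After op 5 (rotate(+3)): offset=2, physical=[A,n,C,k,D], logical=[C,k,D,A,n]
After op 6 (replace(0, 'p')): offset=2, physical=[A,n,p,k,D], logical=[p,k,D,A,n]
After op 7 (swap(2, 3)): offset=2, physical=[D,n,p,k,A], logical=[p,k,A,D,n]
After op 8 (rotate(-1)): offset=1, physical=[D,n,p,k,A], logical=[n,p,k,A,D]
After op 9 (rotate(-1)): offset=0, physical=[D,n,p,k,A], logical=[D,n,p,k,A]
After op 10 (rotate(-1)): offset=4, physical=[D,n,p,k,A], logical=[A,D,n,p,k]
After op 11 (rotate(-3)): offset=1, physical=[D,n,p,k,A], logical=[n,p,k,A,D]

Answer: 1 n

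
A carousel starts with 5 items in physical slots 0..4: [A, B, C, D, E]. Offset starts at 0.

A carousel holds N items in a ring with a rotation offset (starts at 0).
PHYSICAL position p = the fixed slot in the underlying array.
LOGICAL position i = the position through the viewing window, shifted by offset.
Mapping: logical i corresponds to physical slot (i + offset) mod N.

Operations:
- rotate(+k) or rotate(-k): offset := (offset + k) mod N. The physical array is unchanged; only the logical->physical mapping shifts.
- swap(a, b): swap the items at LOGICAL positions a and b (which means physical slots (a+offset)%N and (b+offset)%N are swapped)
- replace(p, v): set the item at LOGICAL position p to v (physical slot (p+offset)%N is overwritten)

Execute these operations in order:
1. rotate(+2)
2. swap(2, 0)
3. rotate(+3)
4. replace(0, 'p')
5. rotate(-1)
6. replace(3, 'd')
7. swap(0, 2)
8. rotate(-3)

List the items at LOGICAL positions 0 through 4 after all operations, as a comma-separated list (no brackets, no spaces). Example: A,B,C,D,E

After op 1 (rotate(+2)): offset=2, physical=[A,B,C,D,E], logical=[C,D,E,A,B]
After op 2 (swap(2, 0)): offset=2, physical=[A,B,E,D,C], logical=[E,D,C,A,B]
After op 3 (rotate(+3)): offset=0, physical=[A,B,E,D,C], logical=[A,B,E,D,C]
After op 4 (replace(0, 'p')): offset=0, physical=[p,B,E,D,C], logical=[p,B,E,D,C]
After op 5 (rotate(-1)): offset=4, physical=[p,B,E,D,C], logical=[C,p,B,E,D]
After op 6 (replace(3, 'd')): offset=4, physical=[p,B,d,D,C], logical=[C,p,B,d,D]
After op 7 (swap(0, 2)): offset=4, physical=[p,C,d,D,B], logical=[B,p,C,d,D]
After op 8 (rotate(-3)): offset=1, physical=[p,C,d,D,B], logical=[C,d,D,B,p]

Answer: C,d,D,B,p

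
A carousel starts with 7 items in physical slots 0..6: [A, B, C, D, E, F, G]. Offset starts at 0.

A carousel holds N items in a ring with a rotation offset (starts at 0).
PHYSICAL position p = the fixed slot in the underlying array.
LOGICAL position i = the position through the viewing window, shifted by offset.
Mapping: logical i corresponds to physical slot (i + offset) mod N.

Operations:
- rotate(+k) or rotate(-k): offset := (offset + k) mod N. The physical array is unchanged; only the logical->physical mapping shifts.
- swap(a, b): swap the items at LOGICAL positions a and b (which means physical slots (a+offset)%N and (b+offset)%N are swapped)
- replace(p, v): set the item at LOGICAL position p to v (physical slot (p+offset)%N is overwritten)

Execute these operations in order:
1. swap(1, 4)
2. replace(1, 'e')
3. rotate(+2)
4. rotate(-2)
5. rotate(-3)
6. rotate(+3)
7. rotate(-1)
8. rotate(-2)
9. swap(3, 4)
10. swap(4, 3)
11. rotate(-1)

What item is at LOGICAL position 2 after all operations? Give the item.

After op 1 (swap(1, 4)): offset=0, physical=[A,E,C,D,B,F,G], logical=[A,E,C,D,B,F,G]
After op 2 (replace(1, 'e')): offset=0, physical=[A,e,C,D,B,F,G], logical=[A,e,C,D,B,F,G]
After op 3 (rotate(+2)): offset=2, physical=[A,e,C,D,B,F,G], logical=[C,D,B,F,G,A,e]
After op 4 (rotate(-2)): offset=0, physical=[A,e,C,D,B,F,G], logical=[A,e,C,D,B,F,G]
After op 5 (rotate(-3)): offset=4, physical=[A,e,C,D,B,F,G], logical=[B,F,G,A,e,C,D]
After op 6 (rotate(+3)): offset=0, physical=[A,e,C,D,B,F,G], logical=[A,e,C,D,B,F,G]
After op 7 (rotate(-1)): offset=6, physical=[A,e,C,D,B,F,G], logical=[G,A,e,C,D,B,F]
After op 8 (rotate(-2)): offset=4, physical=[A,e,C,D,B,F,G], logical=[B,F,G,A,e,C,D]
After op 9 (swap(3, 4)): offset=4, physical=[e,A,C,D,B,F,G], logical=[B,F,G,e,A,C,D]
After op 10 (swap(4, 3)): offset=4, physical=[A,e,C,D,B,F,G], logical=[B,F,G,A,e,C,D]
After op 11 (rotate(-1)): offset=3, physical=[A,e,C,D,B,F,G], logical=[D,B,F,G,A,e,C]

Answer: F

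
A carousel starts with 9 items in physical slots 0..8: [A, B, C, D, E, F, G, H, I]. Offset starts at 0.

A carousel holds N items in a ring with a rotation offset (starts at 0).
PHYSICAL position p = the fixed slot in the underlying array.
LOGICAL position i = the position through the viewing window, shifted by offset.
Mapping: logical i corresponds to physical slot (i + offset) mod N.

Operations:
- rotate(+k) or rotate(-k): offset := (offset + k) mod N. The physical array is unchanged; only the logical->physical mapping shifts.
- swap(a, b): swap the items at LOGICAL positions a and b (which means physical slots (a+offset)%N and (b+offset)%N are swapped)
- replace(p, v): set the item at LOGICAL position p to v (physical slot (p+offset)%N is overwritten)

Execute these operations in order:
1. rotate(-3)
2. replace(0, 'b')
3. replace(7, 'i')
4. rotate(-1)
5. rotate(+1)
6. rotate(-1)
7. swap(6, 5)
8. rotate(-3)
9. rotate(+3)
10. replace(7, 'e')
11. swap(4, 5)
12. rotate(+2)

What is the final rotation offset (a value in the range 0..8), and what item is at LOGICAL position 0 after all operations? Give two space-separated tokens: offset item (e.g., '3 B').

Answer: 7 H

Derivation:
After op 1 (rotate(-3)): offset=6, physical=[A,B,C,D,E,F,G,H,I], logical=[G,H,I,A,B,C,D,E,F]
After op 2 (replace(0, 'b')): offset=6, physical=[A,B,C,D,E,F,b,H,I], logical=[b,H,I,A,B,C,D,E,F]
After op 3 (replace(7, 'i')): offset=6, physical=[A,B,C,D,i,F,b,H,I], logical=[b,H,I,A,B,C,D,i,F]
After op 4 (rotate(-1)): offset=5, physical=[A,B,C,D,i,F,b,H,I], logical=[F,b,H,I,A,B,C,D,i]
After op 5 (rotate(+1)): offset=6, physical=[A,B,C,D,i,F,b,H,I], logical=[b,H,I,A,B,C,D,i,F]
After op 6 (rotate(-1)): offset=5, physical=[A,B,C,D,i,F,b,H,I], logical=[F,b,H,I,A,B,C,D,i]
After op 7 (swap(6, 5)): offset=5, physical=[A,C,B,D,i,F,b,H,I], logical=[F,b,H,I,A,C,B,D,i]
After op 8 (rotate(-3)): offset=2, physical=[A,C,B,D,i,F,b,H,I], logical=[B,D,i,F,b,H,I,A,C]
After op 9 (rotate(+3)): offset=5, physical=[A,C,B,D,i,F,b,H,I], logical=[F,b,H,I,A,C,B,D,i]
After op 10 (replace(7, 'e')): offset=5, physical=[A,C,B,e,i,F,b,H,I], logical=[F,b,H,I,A,C,B,e,i]
After op 11 (swap(4, 5)): offset=5, physical=[C,A,B,e,i,F,b,H,I], logical=[F,b,H,I,C,A,B,e,i]
After op 12 (rotate(+2)): offset=7, physical=[C,A,B,e,i,F,b,H,I], logical=[H,I,C,A,B,e,i,F,b]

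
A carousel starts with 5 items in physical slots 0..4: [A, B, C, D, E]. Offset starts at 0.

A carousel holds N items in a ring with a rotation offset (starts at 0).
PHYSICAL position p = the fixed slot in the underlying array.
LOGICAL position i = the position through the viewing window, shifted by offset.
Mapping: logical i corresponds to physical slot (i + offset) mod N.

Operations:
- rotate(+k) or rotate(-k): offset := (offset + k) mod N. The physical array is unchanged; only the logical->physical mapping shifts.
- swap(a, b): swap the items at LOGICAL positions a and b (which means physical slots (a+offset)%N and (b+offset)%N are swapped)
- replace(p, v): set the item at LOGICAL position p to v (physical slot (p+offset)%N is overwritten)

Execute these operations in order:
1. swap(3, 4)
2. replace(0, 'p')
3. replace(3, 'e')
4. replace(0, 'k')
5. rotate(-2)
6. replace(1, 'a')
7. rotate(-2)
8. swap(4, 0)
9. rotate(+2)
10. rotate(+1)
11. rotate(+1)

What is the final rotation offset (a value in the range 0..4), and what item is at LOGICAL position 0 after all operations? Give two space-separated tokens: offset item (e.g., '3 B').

Answer: 0 B

Derivation:
After op 1 (swap(3, 4)): offset=0, physical=[A,B,C,E,D], logical=[A,B,C,E,D]
After op 2 (replace(0, 'p')): offset=0, physical=[p,B,C,E,D], logical=[p,B,C,E,D]
After op 3 (replace(3, 'e')): offset=0, physical=[p,B,C,e,D], logical=[p,B,C,e,D]
After op 4 (replace(0, 'k')): offset=0, physical=[k,B,C,e,D], logical=[k,B,C,e,D]
After op 5 (rotate(-2)): offset=3, physical=[k,B,C,e,D], logical=[e,D,k,B,C]
After op 6 (replace(1, 'a')): offset=3, physical=[k,B,C,e,a], logical=[e,a,k,B,C]
After op 7 (rotate(-2)): offset=1, physical=[k,B,C,e,a], logical=[B,C,e,a,k]
After op 8 (swap(4, 0)): offset=1, physical=[B,k,C,e,a], logical=[k,C,e,a,B]
After op 9 (rotate(+2)): offset=3, physical=[B,k,C,e,a], logical=[e,a,B,k,C]
After op 10 (rotate(+1)): offset=4, physical=[B,k,C,e,a], logical=[a,B,k,C,e]
After op 11 (rotate(+1)): offset=0, physical=[B,k,C,e,a], logical=[B,k,C,e,a]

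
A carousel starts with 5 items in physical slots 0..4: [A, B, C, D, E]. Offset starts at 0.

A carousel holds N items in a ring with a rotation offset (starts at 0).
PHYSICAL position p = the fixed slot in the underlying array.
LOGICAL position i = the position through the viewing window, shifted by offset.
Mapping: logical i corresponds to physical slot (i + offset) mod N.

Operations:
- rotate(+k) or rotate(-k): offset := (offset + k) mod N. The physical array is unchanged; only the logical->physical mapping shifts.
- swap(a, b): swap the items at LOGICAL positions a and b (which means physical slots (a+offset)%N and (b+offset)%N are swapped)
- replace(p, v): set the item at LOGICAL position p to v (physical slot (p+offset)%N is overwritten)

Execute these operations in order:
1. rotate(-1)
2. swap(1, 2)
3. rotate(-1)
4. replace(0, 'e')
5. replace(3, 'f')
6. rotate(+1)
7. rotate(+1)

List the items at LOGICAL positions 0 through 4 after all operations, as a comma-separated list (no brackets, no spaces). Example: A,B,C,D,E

Answer: B,f,C,e,E

Derivation:
After op 1 (rotate(-1)): offset=4, physical=[A,B,C,D,E], logical=[E,A,B,C,D]
After op 2 (swap(1, 2)): offset=4, physical=[B,A,C,D,E], logical=[E,B,A,C,D]
After op 3 (rotate(-1)): offset=3, physical=[B,A,C,D,E], logical=[D,E,B,A,C]
After op 4 (replace(0, 'e')): offset=3, physical=[B,A,C,e,E], logical=[e,E,B,A,C]
After op 5 (replace(3, 'f')): offset=3, physical=[B,f,C,e,E], logical=[e,E,B,f,C]
After op 6 (rotate(+1)): offset=4, physical=[B,f,C,e,E], logical=[E,B,f,C,e]
After op 7 (rotate(+1)): offset=0, physical=[B,f,C,e,E], logical=[B,f,C,e,E]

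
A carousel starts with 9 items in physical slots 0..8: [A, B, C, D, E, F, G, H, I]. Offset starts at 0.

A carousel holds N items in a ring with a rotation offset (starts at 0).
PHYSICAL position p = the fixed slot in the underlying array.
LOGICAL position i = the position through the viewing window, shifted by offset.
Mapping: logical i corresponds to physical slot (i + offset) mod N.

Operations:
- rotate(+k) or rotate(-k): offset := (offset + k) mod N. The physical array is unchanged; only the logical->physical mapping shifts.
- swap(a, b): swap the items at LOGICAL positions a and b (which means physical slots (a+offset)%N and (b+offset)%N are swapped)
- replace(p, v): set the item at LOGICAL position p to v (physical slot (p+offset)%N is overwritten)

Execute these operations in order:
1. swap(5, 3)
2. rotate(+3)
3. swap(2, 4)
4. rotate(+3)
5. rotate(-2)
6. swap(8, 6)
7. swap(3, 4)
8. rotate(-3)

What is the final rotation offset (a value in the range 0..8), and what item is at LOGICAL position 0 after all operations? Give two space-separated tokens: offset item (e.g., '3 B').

After op 1 (swap(5, 3)): offset=0, physical=[A,B,C,F,E,D,G,H,I], logical=[A,B,C,F,E,D,G,H,I]
After op 2 (rotate(+3)): offset=3, physical=[A,B,C,F,E,D,G,H,I], logical=[F,E,D,G,H,I,A,B,C]
After op 3 (swap(2, 4)): offset=3, physical=[A,B,C,F,E,H,G,D,I], logical=[F,E,H,G,D,I,A,B,C]
After op 4 (rotate(+3)): offset=6, physical=[A,B,C,F,E,H,G,D,I], logical=[G,D,I,A,B,C,F,E,H]
After op 5 (rotate(-2)): offset=4, physical=[A,B,C,F,E,H,G,D,I], logical=[E,H,G,D,I,A,B,C,F]
After op 6 (swap(8, 6)): offset=4, physical=[A,F,C,B,E,H,G,D,I], logical=[E,H,G,D,I,A,F,C,B]
After op 7 (swap(3, 4)): offset=4, physical=[A,F,C,B,E,H,G,I,D], logical=[E,H,G,I,D,A,F,C,B]
After op 8 (rotate(-3)): offset=1, physical=[A,F,C,B,E,H,G,I,D], logical=[F,C,B,E,H,G,I,D,A]

Answer: 1 F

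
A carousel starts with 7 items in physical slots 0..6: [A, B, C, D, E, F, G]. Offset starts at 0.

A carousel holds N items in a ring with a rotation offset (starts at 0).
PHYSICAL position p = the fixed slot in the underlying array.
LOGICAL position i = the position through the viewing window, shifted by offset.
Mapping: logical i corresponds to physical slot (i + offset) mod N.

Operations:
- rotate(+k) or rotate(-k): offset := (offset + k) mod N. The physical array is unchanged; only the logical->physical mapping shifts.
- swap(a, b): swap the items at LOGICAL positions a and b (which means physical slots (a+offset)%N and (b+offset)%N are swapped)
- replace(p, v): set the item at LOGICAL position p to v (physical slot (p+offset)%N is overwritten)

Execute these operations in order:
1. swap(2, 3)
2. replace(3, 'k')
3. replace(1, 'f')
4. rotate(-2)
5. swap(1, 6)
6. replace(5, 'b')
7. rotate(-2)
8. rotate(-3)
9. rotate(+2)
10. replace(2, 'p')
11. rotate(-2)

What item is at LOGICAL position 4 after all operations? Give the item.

After op 1 (swap(2, 3)): offset=0, physical=[A,B,D,C,E,F,G], logical=[A,B,D,C,E,F,G]
After op 2 (replace(3, 'k')): offset=0, physical=[A,B,D,k,E,F,G], logical=[A,B,D,k,E,F,G]
After op 3 (replace(1, 'f')): offset=0, physical=[A,f,D,k,E,F,G], logical=[A,f,D,k,E,F,G]
After op 4 (rotate(-2)): offset=5, physical=[A,f,D,k,E,F,G], logical=[F,G,A,f,D,k,E]
After op 5 (swap(1, 6)): offset=5, physical=[A,f,D,k,G,F,E], logical=[F,E,A,f,D,k,G]
After op 6 (replace(5, 'b')): offset=5, physical=[A,f,D,b,G,F,E], logical=[F,E,A,f,D,b,G]
After op 7 (rotate(-2)): offset=3, physical=[A,f,D,b,G,F,E], logical=[b,G,F,E,A,f,D]
After op 8 (rotate(-3)): offset=0, physical=[A,f,D,b,G,F,E], logical=[A,f,D,b,G,F,E]
After op 9 (rotate(+2)): offset=2, physical=[A,f,D,b,G,F,E], logical=[D,b,G,F,E,A,f]
After op 10 (replace(2, 'p')): offset=2, physical=[A,f,D,b,p,F,E], logical=[D,b,p,F,E,A,f]
After op 11 (rotate(-2)): offset=0, physical=[A,f,D,b,p,F,E], logical=[A,f,D,b,p,F,E]

Answer: p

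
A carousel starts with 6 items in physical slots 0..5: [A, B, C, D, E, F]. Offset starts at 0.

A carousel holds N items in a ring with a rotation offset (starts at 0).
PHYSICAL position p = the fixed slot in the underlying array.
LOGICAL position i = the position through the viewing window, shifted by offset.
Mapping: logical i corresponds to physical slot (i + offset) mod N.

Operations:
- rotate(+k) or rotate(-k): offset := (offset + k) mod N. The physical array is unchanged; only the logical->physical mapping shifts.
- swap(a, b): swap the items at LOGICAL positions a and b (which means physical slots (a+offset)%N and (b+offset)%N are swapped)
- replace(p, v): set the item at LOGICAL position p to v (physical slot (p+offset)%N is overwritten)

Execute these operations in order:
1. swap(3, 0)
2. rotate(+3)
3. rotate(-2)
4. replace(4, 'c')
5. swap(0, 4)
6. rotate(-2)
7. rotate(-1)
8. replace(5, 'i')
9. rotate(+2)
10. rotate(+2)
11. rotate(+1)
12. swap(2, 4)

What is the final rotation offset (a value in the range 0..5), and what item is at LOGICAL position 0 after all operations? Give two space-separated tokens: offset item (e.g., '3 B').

Answer: 3 i

Derivation:
After op 1 (swap(3, 0)): offset=0, physical=[D,B,C,A,E,F], logical=[D,B,C,A,E,F]
After op 2 (rotate(+3)): offset=3, physical=[D,B,C,A,E,F], logical=[A,E,F,D,B,C]
After op 3 (rotate(-2)): offset=1, physical=[D,B,C,A,E,F], logical=[B,C,A,E,F,D]
After op 4 (replace(4, 'c')): offset=1, physical=[D,B,C,A,E,c], logical=[B,C,A,E,c,D]
After op 5 (swap(0, 4)): offset=1, physical=[D,c,C,A,E,B], logical=[c,C,A,E,B,D]
After op 6 (rotate(-2)): offset=5, physical=[D,c,C,A,E,B], logical=[B,D,c,C,A,E]
After op 7 (rotate(-1)): offset=4, physical=[D,c,C,A,E,B], logical=[E,B,D,c,C,A]
After op 8 (replace(5, 'i')): offset=4, physical=[D,c,C,i,E,B], logical=[E,B,D,c,C,i]
After op 9 (rotate(+2)): offset=0, physical=[D,c,C,i,E,B], logical=[D,c,C,i,E,B]
After op 10 (rotate(+2)): offset=2, physical=[D,c,C,i,E,B], logical=[C,i,E,B,D,c]
After op 11 (rotate(+1)): offset=3, physical=[D,c,C,i,E,B], logical=[i,E,B,D,c,C]
After op 12 (swap(2, 4)): offset=3, physical=[D,B,C,i,E,c], logical=[i,E,c,D,B,C]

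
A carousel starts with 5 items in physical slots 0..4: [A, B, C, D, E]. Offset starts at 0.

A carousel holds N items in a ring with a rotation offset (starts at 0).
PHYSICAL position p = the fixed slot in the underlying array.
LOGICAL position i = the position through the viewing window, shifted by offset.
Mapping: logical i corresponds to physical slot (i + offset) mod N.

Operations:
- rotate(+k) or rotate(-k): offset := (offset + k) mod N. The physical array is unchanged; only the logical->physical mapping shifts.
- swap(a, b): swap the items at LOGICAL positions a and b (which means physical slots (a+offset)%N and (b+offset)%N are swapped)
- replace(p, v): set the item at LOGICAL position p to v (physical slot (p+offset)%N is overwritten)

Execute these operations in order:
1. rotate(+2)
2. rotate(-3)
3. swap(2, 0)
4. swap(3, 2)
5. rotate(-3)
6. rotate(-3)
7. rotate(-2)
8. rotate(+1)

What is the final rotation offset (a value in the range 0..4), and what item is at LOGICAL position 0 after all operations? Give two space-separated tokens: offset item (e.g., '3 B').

After op 1 (rotate(+2)): offset=2, physical=[A,B,C,D,E], logical=[C,D,E,A,B]
After op 2 (rotate(-3)): offset=4, physical=[A,B,C,D,E], logical=[E,A,B,C,D]
After op 3 (swap(2, 0)): offset=4, physical=[A,E,C,D,B], logical=[B,A,E,C,D]
After op 4 (swap(3, 2)): offset=4, physical=[A,C,E,D,B], logical=[B,A,C,E,D]
After op 5 (rotate(-3)): offset=1, physical=[A,C,E,D,B], logical=[C,E,D,B,A]
After op 6 (rotate(-3)): offset=3, physical=[A,C,E,D,B], logical=[D,B,A,C,E]
After op 7 (rotate(-2)): offset=1, physical=[A,C,E,D,B], logical=[C,E,D,B,A]
After op 8 (rotate(+1)): offset=2, physical=[A,C,E,D,B], logical=[E,D,B,A,C]

Answer: 2 E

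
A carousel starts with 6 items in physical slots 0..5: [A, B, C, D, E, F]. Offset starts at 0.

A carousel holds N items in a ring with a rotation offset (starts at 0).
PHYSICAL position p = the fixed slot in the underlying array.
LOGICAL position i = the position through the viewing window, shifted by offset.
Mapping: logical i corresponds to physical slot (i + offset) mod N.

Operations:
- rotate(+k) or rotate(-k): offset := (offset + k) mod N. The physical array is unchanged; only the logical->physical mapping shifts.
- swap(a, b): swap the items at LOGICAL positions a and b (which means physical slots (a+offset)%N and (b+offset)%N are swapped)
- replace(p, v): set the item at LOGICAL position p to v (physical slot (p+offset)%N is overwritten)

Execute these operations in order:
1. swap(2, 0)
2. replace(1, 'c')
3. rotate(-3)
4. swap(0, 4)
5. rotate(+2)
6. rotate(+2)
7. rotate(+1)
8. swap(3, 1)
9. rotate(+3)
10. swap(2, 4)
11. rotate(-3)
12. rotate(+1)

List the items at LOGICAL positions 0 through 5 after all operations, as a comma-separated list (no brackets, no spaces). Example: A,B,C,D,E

Answer: D,E,c,C,F,A

Derivation:
After op 1 (swap(2, 0)): offset=0, physical=[C,B,A,D,E,F], logical=[C,B,A,D,E,F]
After op 2 (replace(1, 'c')): offset=0, physical=[C,c,A,D,E,F], logical=[C,c,A,D,E,F]
After op 3 (rotate(-3)): offset=3, physical=[C,c,A,D,E,F], logical=[D,E,F,C,c,A]
After op 4 (swap(0, 4)): offset=3, physical=[C,D,A,c,E,F], logical=[c,E,F,C,D,A]
After op 5 (rotate(+2)): offset=5, physical=[C,D,A,c,E,F], logical=[F,C,D,A,c,E]
After op 6 (rotate(+2)): offset=1, physical=[C,D,A,c,E,F], logical=[D,A,c,E,F,C]
After op 7 (rotate(+1)): offset=2, physical=[C,D,A,c,E,F], logical=[A,c,E,F,C,D]
After op 8 (swap(3, 1)): offset=2, physical=[C,D,A,F,E,c], logical=[A,F,E,c,C,D]
After op 9 (rotate(+3)): offset=5, physical=[C,D,A,F,E,c], logical=[c,C,D,A,F,E]
After op 10 (swap(2, 4)): offset=5, physical=[C,F,A,D,E,c], logical=[c,C,F,A,D,E]
After op 11 (rotate(-3)): offset=2, physical=[C,F,A,D,E,c], logical=[A,D,E,c,C,F]
After op 12 (rotate(+1)): offset=3, physical=[C,F,A,D,E,c], logical=[D,E,c,C,F,A]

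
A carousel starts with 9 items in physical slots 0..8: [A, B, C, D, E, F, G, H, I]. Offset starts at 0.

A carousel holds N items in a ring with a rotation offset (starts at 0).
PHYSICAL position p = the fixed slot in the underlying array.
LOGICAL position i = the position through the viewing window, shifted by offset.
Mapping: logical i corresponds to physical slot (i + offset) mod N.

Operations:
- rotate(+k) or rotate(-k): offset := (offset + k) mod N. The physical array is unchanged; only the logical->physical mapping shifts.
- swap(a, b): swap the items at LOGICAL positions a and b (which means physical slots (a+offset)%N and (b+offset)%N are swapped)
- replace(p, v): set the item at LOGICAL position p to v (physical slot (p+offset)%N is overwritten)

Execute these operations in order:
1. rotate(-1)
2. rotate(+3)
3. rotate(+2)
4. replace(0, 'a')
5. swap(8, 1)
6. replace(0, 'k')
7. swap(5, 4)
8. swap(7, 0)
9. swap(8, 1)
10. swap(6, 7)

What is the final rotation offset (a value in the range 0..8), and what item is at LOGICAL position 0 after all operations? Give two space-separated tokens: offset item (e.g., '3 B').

Answer: 4 C

Derivation:
After op 1 (rotate(-1)): offset=8, physical=[A,B,C,D,E,F,G,H,I], logical=[I,A,B,C,D,E,F,G,H]
After op 2 (rotate(+3)): offset=2, physical=[A,B,C,D,E,F,G,H,I], logical=[C,D,E,F,G,H,I,A,B]
After op 3 (rotate(+2)): offset=4, physical=[A,B,C,D,E,F,G,H,I], logical=[E,F,G,H,I,A,B,C,D]
After op 4 (replace(0, 'a')): offset=4, physical=[A,B,C,D,a,F,G,H,I], logical=[a,F,G,H,I,A,B,C,D]
After op 5 (swap(8, 1)): offset=4, physical=[A,B,C,F,a,D,G,H,I], logical=[a,D,G,H,I,A,B,C,F]
After op 6 (replace(0, 'k')): offset=4, physical=[A,B,C,F,k,D,G,H,I], logical=[k,D,G,H,I,A,B,C,F]
After op 7 (swap(5, 4)): offset=4, physical=[I,B,C,F,k,D,G,H,A], logical=[k,D,G,H,A,I,B,C,F]
After op 8 (swap(7, 0)): offset=4, physical=[I,B,k,F,C,D,G,H,A], logical=[C,D,G,H,A,I,B,k,F]
After op 9 (swap(8, 1)): offset=4, physical=[I,B,k,D,C,F,G,H,A], logical=[C,F,G,H,A,I,B,k,D]
After op 10 (swap(6, 7)): offset=4, physical=[I,k,B,D,C,F,G,H,A], logical=[C,F,G,H,A,I,k,B,D]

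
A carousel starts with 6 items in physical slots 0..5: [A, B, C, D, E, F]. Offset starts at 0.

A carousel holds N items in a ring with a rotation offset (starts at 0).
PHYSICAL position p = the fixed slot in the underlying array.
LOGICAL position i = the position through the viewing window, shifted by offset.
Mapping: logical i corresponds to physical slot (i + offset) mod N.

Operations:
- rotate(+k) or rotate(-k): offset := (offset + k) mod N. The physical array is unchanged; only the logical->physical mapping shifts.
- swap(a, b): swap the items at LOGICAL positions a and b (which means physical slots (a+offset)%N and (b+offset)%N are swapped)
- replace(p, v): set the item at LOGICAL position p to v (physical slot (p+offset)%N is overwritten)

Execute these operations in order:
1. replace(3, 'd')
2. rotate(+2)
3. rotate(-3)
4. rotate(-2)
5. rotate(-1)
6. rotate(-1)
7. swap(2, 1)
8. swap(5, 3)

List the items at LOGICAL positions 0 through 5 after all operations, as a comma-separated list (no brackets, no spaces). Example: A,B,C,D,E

Answer: B,d,C,A,F,E

Derivation:
After op 1 (replace(3, 'd')): offset=0, physical=[A,B,C,d,E,F], logical=[A,B,C,d,E,F]
After op 2 (rotate(+2)): offset=2, physical=[A,B,C,d,E,F], logical=[C,d,E,F,A,B]
After op 3 (rotate(-3)): offset=5, physical=[A,B,C,d,E,F], logical=[F,A,B,C,d,E]
After op 4 (rotate(-2)): offset=3, physical=[A,B,C,d,E,F], logical=[d,E,F,A,B,C]
After op 5 (rotate(-1)): offset=2, physical=[A,B,C,d,E,F], logical=[C,d,E,F,A,B]
After op 6 (rotate(-1)): offset=1, physical=[A,B,C,d,E,F], logical=[B,C,d,E,F,A]
After op 7 (swap(2, 1)): offset=1, physical=[A,B,d,C,E,F], logical=[B,d,C,E,F,A]
After op 8 (swap(5, 3)): offset=1, physical=[E,B,d,C,A,F], logical=[B,d,C,A,F,E]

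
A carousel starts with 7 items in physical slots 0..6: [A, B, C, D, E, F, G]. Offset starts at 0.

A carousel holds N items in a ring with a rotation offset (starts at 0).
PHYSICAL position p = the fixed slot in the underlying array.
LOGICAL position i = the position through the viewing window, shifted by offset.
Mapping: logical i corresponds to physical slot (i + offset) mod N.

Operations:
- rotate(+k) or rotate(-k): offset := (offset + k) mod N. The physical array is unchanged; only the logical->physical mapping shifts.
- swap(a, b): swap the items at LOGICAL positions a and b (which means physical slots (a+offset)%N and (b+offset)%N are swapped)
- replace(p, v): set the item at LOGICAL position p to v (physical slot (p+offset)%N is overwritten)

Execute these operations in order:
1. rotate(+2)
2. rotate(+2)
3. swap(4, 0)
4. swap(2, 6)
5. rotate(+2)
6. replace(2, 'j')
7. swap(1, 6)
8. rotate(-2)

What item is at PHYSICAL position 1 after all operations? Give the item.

After op 1 (rotate(+2)): offset=2, physical=[A,B,C,D,E,F,G], logical=[C,D,E,F,G,A,B]
After op 2 (rotate(+2)): offset=4, physical=[A,B,C,D,E,F,G], logical=[E,F,G,A,B,C,D]
After op 3 (swap(4, 0)): offset=4, physical=[A,E,C,D,B,F,G], logical=[B,F,G,A,E,C,D]
After op 4 (swap(2, 6)): offset=4, physical=[A,E,C,G,B,F,D], logical=[B,F,D,A,E,C,G]
After op 5 (rotate(+2)): offset=6, physical=[A,E,C,G,B,F,D], logical=[D,A,E,C,G,B,F]
After op 6 (replace(2, 'j')): offset=6, physical=[A,j,C,G,B,F,D], logical=[D,A,j,C,G,B,F]
After op 7 (swap(1, 6)): offset=6, physical=[F,j,C,G,B,A,D], logical=[D,F,j,C,G,B,A]
After op 8 (rotate(-2)): offset=4, physical=[F,j,C,G,B,A,D], logical=[B,A,D,F,j,C,G]

Answer: j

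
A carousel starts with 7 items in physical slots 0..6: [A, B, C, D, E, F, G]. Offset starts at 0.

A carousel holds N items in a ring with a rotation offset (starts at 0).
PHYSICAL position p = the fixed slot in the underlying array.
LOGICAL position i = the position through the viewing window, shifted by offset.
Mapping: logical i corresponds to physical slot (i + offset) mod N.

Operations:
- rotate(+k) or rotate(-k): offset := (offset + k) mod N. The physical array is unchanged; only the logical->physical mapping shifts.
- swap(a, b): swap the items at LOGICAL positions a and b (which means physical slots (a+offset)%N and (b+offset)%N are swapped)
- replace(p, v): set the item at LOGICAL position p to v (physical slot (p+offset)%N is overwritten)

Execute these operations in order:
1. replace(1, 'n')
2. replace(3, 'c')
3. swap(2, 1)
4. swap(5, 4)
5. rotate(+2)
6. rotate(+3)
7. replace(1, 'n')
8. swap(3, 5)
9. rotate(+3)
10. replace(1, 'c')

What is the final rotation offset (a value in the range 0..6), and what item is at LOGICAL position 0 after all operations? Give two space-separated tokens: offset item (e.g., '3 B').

Answer: 1 c

Derivation:
After op 1 (replace(1, 'n')): offset=0, physical=[A,n,C,D,E,F,G], logical=[A,n,C,D,E,F,G]
After op 2 (replace(3, 'c')): offset=0, physical=[A,n,C,c,E,F,G], logical=[A,n,C,c,E,F,G]
After op 3 (swap(2, 1)): offset=0, physical=[A,C,n,c,E,F,G], logical=[A,C,n,c,E,F,G]
After op 4 (swap(5, 4)): offset=0, physical=[A,C,n,c,F,E,G], logical=[A,C,n,c,F,E,G]
After op 5 (rotate(+2)): offset=2, physical=[A,C,n,c,F,E,G], logical=[n,c,F,E,G,A,C]
After op 6 (rotate(+3)): offset=5, physical=[A,C,n,c,F,E,G], logical=[E,G,A,C,n,c,F]
After op 7 (replace(1, 'n')): offset=5, physical=[A,C,n,c,F,E,n], logical=[E,n,A,C,n,c,F]
After op 8 (swap(3, 5)): offset=5, physical=[A,c,n,C,F,E,n], logical=[E,n,A,c,n,C,F]
After op 9 (rotate(+3)): offset=1, physical=[A,c,n,C,F,E,n], logical=[c,n,C,F,E,n,A]
After op 10 (replace(1, 'c')): offset=1, physical=[A,c,c,C,F,E,n], logical=[c,c,C,F,E,n,A]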